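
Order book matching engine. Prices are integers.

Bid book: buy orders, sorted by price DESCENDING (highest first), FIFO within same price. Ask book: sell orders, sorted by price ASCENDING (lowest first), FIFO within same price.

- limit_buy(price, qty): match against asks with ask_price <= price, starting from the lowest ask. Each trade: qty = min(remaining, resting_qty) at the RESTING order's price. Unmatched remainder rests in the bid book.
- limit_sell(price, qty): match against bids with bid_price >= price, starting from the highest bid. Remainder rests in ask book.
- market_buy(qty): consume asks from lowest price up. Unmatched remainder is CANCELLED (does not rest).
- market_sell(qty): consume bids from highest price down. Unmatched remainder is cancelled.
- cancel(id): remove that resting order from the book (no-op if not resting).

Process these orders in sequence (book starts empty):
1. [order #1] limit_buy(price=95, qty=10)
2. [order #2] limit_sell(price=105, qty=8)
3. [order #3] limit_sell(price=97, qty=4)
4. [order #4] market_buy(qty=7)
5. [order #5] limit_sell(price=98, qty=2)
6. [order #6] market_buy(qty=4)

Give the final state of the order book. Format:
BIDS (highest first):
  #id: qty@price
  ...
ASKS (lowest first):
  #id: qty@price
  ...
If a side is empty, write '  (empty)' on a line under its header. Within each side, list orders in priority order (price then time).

After op 1 [order #1] limit_buy(price=95, qty=10): fills=none; bids=[#1:10@95] asks=[-]
After op 2 [order #2] limit_sell(price=105, qty=8): fills=none; bids=[#1:10@95] asks=[#2:8@105]
After op 3 [order #3] limit_sell(price=97, qty=4): fills=none; bids=[#1:10@95] asks=[#3:4@97 #2:8@105]
After op 4 [order #4] market_buy(qty=7): fills=#4x#3:4@97 #4x#2:3@105; bids=[#1:10@95] asks=[#2:5@105]
After op 5 [order #5] limit_sell(price=98, qty=2): fills=none; bids=[#1:10@95] asks=[#5:2@98 #2:5@105]
After op 6 [order #6] market_buy(qty=4): fills=#6x#5:2@98 #6x#2:2@105; bids=[#1:10@95] asks=[#2:3@105]

Answer: BIDS (highest first):
  #1: 10@95
ASKS (lowest first):
  #2: 3@105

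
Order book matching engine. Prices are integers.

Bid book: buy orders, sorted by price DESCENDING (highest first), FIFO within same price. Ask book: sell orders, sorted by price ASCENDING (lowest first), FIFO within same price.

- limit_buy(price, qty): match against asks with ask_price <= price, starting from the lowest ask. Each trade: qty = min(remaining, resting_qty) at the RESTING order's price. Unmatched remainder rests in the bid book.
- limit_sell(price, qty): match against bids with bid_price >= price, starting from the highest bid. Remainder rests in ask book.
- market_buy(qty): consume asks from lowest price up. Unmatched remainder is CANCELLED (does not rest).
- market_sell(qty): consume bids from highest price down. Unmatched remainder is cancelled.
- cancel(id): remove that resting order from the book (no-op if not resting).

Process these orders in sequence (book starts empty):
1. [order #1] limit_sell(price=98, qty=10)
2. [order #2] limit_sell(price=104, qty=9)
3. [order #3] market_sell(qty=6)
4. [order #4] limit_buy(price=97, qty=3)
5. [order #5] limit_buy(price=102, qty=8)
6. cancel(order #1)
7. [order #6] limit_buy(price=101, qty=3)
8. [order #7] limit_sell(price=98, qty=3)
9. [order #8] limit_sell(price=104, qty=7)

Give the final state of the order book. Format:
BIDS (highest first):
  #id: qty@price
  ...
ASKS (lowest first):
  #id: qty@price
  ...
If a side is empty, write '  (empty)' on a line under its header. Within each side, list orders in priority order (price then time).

After op 1 [order #1] limit_sell(price=98, qty=10): fills=none; bids=[-] asks=[#1:10@98]
After op 2 [order #2] limit_sell(price=104, qty=9): fills=none; bids=[-] asks=[#1:10@98 #2:9@104]
After op 3 [order #3] market_sell(qty=6): fills=none; bids=[-] asks=[#1:10@98 #2:9@104]
After op 4 [order #4] limit_buy(price=97, qty=3): fills=none; bids=[#4:3@97] asks=[#1:10@98 #2:9@104]
After op 5 [order #5] limit_buy(price=102, qty=8): fills=#5x#1:8@98; bids=[#4:3@97] asks=[#1:2@98 #2:9@104]
After op 6 cancel(order #1): fills=none; bids=[#4:3@97] asks=[#2:9@104]
After op 7 [order #6] limit_buy(price=101, qty=3): fills=none; bids=[#6:3@101 #4:3@97] asks=[#2:9@104]
After op 8 [order #7] limit_sell(price=98, qty=3): fills=#6x#7:3@101; bids=[#4:3@97] asks=[#2:9@104]
After op 9 [order #8] limit_sell(price=104, qty=7): fills=none; bids=[#4:3@97] asks=[#2:9@104 #8:7@104]

Answer: BIDS (highest first):
  #4: 3@97
ASKS (lowest first):
  #2: 9@104
  #8: 7@104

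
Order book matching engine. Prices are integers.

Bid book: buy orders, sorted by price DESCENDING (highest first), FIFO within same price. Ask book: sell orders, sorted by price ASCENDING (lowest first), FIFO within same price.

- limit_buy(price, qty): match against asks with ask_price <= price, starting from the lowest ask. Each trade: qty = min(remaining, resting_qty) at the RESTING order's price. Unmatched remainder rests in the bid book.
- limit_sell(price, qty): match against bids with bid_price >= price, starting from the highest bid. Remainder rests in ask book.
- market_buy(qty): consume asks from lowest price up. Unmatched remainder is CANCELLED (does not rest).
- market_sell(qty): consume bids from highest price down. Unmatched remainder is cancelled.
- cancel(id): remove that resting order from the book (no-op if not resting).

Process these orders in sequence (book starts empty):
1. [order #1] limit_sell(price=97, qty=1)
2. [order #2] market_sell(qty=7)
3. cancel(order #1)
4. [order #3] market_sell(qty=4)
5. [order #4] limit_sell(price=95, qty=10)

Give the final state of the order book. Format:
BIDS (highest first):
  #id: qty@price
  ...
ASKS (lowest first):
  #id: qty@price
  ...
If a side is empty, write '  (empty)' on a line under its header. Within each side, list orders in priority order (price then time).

Answer: BIDS (highest first):
  (empty)
ASKS (lowest first):
  #4: 10@95

Derivation:
After op 1 [order #1] limit_sell(price=97, qty=1): fills=none; bids=[-] asks=[#1:1@97]
After op 2 [order #2] market_sell(qty=7): fills=none; bids=[-] asks=[#1:1@97]
After op 3 cancel(order #1): fills=none; bids=[-] asks=[-]
After op 4 [order #3] market_sell(qty=4): fills=none; bids=[-] asks=[-]
After op 5 [order #4] limit_sell(price=95, qty=10): fills=none; bids=[-] asks=[#4:10@95]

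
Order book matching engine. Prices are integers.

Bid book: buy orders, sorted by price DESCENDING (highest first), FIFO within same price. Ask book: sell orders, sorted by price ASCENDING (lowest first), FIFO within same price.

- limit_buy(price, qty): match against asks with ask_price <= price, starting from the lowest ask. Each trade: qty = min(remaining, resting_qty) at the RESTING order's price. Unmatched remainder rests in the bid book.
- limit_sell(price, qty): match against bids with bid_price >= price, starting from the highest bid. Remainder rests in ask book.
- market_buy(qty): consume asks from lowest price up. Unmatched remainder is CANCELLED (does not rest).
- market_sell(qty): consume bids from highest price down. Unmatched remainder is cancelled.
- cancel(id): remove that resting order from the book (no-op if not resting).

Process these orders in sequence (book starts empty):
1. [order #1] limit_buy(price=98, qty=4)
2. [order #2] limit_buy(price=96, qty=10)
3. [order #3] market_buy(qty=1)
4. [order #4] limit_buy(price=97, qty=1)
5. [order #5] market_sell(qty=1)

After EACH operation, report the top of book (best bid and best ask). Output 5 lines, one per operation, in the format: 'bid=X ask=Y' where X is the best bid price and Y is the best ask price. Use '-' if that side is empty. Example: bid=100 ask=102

Answer: bid=98 ask=-
bid=98 ask=-
bid=98 ask=-
bid=98 ask=-
bid=98 ask=-

Derivation:
After op 1 [order #1] limit_buy(price=98, qty=4): fills=none; bids=[#1:4@98] asks=[-]
After op 2 [order #2] limit_buy(price=96, qty=10): fills=none; bids=[#1:4@98 #2:10@96] asks=[-]
After op 3 [order #3] market_buy(qty=1): fills=none; bids=[#1:4@98 #2:10@96] asks=[-]
After op 4 [order #4] limit_buy(price=97, qty=1): fills=none; bids=[#1:4@98 #4:1@97 #2:10@96] asks=[-]
After op 5 [order #5] market_sell(qty=1): fills=#1x#5:1@98; bids=[#1:3@98 #4:1@97 #2:10@96] asks=[-]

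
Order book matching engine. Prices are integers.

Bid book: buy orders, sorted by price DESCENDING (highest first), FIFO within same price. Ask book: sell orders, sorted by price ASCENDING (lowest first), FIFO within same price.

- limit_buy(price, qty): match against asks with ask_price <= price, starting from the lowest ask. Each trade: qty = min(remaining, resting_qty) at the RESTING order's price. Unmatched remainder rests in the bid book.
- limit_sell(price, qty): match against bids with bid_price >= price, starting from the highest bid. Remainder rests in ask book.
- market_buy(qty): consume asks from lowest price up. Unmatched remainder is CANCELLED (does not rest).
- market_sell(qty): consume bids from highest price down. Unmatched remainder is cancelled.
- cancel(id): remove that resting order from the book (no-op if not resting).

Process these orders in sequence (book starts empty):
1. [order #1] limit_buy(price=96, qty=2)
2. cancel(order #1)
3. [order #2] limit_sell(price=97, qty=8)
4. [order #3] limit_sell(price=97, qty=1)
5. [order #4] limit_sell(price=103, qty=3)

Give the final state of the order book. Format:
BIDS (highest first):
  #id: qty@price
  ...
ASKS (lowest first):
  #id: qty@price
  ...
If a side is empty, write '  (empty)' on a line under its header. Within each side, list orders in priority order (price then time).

Answer: BIDS (highest first):
  (empty)
ASKS (lowest first):
  #2: 8@97
  #3: 1@97
  #4: 3@103

Derivation:
After op 1 [order #1] limit_buy(price=96, qty=2): fills=none; bids=[#1:2@96] asks=[-]
After op 2 cancel(order #1): fills=none; bids=[-] asks=[-]
After op 3 [order #2] limit_sell(price=97, qty=8): fills=none; bids=[-] asks=[#2:8@97]
After op 4 [order #3] limit_sell(price=97, qty=1): fills=none; bids=[-] asks=[#2:8@97 #3:1@97]
After op 5 [order #4] limit_sell(price=103, qty=3): fills=none; bids=[-] asks=[#2:8@97 #3:1@97 #4:3@103]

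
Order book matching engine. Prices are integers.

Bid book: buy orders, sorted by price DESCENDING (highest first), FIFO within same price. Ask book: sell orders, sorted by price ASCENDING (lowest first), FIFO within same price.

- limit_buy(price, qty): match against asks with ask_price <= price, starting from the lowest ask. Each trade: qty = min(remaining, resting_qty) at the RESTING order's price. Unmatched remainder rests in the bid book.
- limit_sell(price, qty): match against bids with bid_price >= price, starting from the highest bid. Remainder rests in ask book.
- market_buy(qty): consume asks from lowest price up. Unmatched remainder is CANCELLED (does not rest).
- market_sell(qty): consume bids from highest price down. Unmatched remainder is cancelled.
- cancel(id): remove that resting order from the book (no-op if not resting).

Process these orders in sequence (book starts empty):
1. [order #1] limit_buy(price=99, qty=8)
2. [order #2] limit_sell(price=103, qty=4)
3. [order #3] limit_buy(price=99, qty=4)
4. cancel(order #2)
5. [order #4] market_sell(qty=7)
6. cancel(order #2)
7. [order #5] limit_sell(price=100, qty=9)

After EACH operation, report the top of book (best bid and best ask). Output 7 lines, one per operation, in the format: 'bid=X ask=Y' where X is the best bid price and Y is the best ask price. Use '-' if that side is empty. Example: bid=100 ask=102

Answer: bid=99 ask=-
bid=99 ask=103
bid=99 ask=103
bid=99 ask=-
bid=99 ask=-
bid=99 ask=-
bid=99 ask=100

Derivation:
After op 1 [order #1] limit_buy(price=99, qty=8): fills=none; bids=[#1:8@99] asks=[-]
After op 2 [order #2] limit_sell(price=103, qty=4): fills=none; bids=[#1:8@99] asks=[#2:4@103]
After op 3 [order #3] limit_buy(price=99, qty=4): fills=none; bids=[#1:8@99 #3:4@99] asks=[#2:4@103]
After op 4 cancel(order #2): fills=none; bids=[#1:8@99 #3:4@99] asks=[-]
After op 5 [order #4] market_sell(qty=7): fills=#1x#4:7@99; bids=[#1:1@99 #3:4@99] asks=[-]
After op 6 cancel(order #2): fills=none; bids=[#1:1@99 #3:4@99] asks=[-]
After op 7 [order #5] limit_sell(price=100, qty=9): fills=none; bids=[#1:1@99 #3:4@99] asks=[#5:9@100]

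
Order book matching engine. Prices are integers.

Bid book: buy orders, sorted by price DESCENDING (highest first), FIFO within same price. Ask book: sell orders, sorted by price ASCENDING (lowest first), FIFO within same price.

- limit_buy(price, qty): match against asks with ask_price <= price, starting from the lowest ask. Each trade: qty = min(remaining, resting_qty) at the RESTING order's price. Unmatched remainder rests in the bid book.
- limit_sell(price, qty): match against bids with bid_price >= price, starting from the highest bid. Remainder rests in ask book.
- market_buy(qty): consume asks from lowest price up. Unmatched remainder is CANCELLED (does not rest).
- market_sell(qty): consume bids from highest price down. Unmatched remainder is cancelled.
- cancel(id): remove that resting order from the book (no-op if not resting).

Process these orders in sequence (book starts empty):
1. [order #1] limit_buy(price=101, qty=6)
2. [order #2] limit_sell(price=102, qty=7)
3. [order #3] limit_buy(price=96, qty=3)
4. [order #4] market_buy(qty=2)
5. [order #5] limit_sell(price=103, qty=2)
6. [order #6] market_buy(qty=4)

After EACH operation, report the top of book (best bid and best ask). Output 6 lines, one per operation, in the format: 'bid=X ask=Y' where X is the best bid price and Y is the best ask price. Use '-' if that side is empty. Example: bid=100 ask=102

After op 1 [order #1] limit_buy(price=101, qty=6): fills=none; bids=[#1:6@101] asks=[-]
After op 2 [order #2] limit_sell(price=102, qty=7): fills=none; bids=[#1:6@101] asks=[#2:7@102]
After op 3 [order #3] limit_buy(price=96, qty=3): fills=none; bids=[#1:6@101 #3:3@96] asks=[#2:7@102]
After op 4 [order #4] market_buy(qty=2): fills=#4x#2:2@102; bids=[#1:6@101 #3:3@96] asks=[#2:5@102]
After op 5 [order #5] limit_sell(price=103, qty=2): fills=none; bids=[#1:6@101 #3:3@96] asks=[#2:5@102 #5:2@103]
After op 6 [order #6] market_buy(qty=4): fills=#6x#2:4@102; bids=[#1:6@101 #3:3@96] asks=[#2:1@102 #5:2@103]

Answer: bid=101 ask=-
bid=101 ask=102
bid=101 ask=102
bid=101 ask=102
bid=101 ask=102
bid=101 ask=102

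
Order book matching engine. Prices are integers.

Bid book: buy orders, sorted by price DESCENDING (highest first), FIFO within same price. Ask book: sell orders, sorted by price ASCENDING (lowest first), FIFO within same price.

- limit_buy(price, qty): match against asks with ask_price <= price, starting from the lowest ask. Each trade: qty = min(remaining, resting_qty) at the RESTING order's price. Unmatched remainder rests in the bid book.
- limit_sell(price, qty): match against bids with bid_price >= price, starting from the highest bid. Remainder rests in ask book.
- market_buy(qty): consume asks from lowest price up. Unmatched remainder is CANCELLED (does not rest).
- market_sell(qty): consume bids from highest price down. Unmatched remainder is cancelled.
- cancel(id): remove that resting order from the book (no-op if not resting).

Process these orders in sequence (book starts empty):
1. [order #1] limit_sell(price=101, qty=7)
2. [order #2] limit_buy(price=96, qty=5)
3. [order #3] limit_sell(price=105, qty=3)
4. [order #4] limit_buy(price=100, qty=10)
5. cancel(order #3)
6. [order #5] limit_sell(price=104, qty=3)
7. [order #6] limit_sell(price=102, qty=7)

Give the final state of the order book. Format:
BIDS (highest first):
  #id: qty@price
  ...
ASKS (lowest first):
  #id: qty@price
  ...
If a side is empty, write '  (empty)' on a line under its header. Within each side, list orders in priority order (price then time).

After op 1 [order #1] limit_sell(price=101, qty=7): fills=none; bids=[-] asks=[#1:7@101]
After op 2 [order #2] limit_buy(price=96, qty=5): fills=none; bids=[#2:5@96] asks=[#1:7@101]
After op 3 [order #3] limit_sell(price=105, qty=3): fills=none; bids=[#2:5@96] asks=[#1:7@101 #3:3@105]
After op 4 [order #4] limit_buy(price=100, qty=10): fills=none; bids=[#4:10@100 #2:5@96] asks=[#1:7@101 #3:3@105]
After op 5 cancel(order #3): fills=none; bids=[#4:10@100 #2:5@96] asks=[#1:7@101]
After op 6 [order #5] limit_sell(price=104, qty=3): fills=none; bids=[#4:10@100 #2:5@96] asks=[#1:7@101 #5:3@104]
After op 7 [order #6] limit_sell(price=102, qty=7): fills=none; bids=[#4:10@100 #2:5@96] asks=[#1:7@101 #6:7@102 #5:3@104]

Answer: BIDS (highest first):
  #4: 10@100
  #2: 5@96
ASKS (lowest first):
  #1: 7@101
  #6: 7@102
  #5: 3@104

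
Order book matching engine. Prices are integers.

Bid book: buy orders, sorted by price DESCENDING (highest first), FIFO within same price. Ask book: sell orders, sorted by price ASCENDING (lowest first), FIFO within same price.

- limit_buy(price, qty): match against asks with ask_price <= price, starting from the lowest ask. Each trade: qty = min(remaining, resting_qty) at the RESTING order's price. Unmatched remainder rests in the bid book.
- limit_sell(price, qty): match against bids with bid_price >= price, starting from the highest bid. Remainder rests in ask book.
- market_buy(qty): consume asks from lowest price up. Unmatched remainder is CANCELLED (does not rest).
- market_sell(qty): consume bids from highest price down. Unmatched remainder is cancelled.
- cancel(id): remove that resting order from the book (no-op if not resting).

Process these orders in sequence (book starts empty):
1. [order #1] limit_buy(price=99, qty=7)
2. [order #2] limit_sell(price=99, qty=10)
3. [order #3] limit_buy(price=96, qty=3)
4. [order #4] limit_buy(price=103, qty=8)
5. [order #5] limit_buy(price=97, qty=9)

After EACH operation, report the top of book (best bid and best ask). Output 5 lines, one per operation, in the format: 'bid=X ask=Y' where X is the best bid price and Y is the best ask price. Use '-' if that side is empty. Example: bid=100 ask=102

Answer: bid=99 ask=-
bid=- ask=99
bid=96 ask=99
bid=103 ask=-
bid=103 ask=-

Derivation:
After op 1 [order #1] limit_buy(price=99, qty=7): fills=none; bids=[#1:7@99] asks=[-]
After op 2 [order #2] limit_sell(price=99, qty=10): fills=#1x#2:7@99; bids=[-] asks=[#2:3@99]
After op 3 [order #3] limit_buy(price=96, qty=3): fills=none; bids=[#3:3@96] asks=[#2:3@99]
After op 4 [order #4] limit_buy(price=103, qty=8): fills=#4x#2:3@99; bids=[#4:5@103 #3:3@96] asks=[-]
After op 5 [order #5] limit_buy(price=97, qty=9): fills=none; bids=[#4:5@103 #5:9@97 #3:3@96] asks=[-]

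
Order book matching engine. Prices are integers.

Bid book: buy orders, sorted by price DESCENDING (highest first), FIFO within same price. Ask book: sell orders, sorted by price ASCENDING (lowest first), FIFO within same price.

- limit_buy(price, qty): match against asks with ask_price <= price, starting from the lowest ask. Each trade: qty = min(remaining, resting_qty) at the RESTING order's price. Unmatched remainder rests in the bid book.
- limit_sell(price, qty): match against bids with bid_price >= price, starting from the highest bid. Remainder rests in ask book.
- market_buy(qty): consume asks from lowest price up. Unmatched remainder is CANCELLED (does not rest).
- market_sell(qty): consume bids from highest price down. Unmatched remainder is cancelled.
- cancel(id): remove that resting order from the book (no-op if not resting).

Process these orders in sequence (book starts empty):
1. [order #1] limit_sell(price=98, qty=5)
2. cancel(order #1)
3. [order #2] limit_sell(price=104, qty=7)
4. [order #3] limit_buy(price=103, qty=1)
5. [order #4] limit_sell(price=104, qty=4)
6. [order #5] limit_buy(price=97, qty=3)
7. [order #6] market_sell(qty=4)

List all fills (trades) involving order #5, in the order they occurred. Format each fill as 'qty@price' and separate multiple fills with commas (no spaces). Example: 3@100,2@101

Answer: 3@97

Derivation:
After op 1 [order #1] limit_sell(price=98, qty=5): fills=none; bids=[-] asks=[#1:5@98]
After op 2 cancel(order #1): fills=none; bids=[-] asks=[-]
After op 3 [order #2] limit_sell(price=104, qty=7): fills=none; bids=[-] asks=[#2:7@104]
After op 4 [order #3] limit_buy(price=103, qty=1): fills=none; bids=[#3:1@103] asks=[#2:7@104]
After op 5 [order #4] limit_sell(price=104, qty=4): fills=none; bids=[#3:1@103] asks=[#2:7@104 #4:4@104]
After op 6 [order #5] limit_buy(price=97, qty=3): fills=none; bids=[#3:1@103 #5:3@97] asks=[#2:7@104 #4:4@104]
After op 7 [order #6] market_sell(qty=4): fills=#3x#6:1@103 #5x#6:3@97; bids=[-] asks=[#2:7@104 #4:4@104]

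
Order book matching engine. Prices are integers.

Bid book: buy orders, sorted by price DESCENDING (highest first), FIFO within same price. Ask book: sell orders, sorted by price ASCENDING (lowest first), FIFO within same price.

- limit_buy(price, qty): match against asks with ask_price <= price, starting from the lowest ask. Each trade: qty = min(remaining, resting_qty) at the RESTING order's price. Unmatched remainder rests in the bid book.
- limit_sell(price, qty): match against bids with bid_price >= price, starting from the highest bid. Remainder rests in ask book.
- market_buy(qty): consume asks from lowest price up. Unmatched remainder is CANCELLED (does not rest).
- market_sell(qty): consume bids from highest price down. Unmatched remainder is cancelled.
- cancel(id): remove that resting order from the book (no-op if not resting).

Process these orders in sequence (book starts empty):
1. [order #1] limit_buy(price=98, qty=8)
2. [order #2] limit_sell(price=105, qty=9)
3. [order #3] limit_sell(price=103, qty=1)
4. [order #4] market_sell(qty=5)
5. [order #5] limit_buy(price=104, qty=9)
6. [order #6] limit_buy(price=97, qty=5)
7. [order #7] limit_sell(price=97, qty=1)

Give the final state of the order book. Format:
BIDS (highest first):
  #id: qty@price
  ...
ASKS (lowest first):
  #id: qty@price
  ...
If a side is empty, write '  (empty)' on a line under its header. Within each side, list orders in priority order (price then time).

Answer: BIDS (highest first):
  #5: 7@104
  #1: 3@98
  #6: 5@97
ASKS (lowest first):
  #2: 9@105

Derivation:
After op 1 [order #1] limit_buy(price=98, qty=8): fills=none; bids=[#1:8@98] asks=[-]
After op 2 [order #2] limit_sell(price=105, qty=9): fills=none; bids=[#1:8@98] asks=[#2:9@105]
After op 3 [order #3] limit_sell(price=103, qty=1): fills=none; bids=[#1:8@98] asks=[#3:1@103 #2:9@105]
After op 4 [order #4] market_sell(qty=5): fills=#1x#4:5@98; bids=[#1:3@98] asks=[#3:1@103 #2:9@105]
After op 5 [order #5] limit_buy(price=104, qty=9): fills=#5x#3:1@103; bids=[#5:8@104 #1:3@98] asks=[#2:9@105]
After op 6 [order #6] limit_buy(price=97, qty=5): fills=none; bids=[#5:8@104 #1:3@98 #6:5@97] asks=[#2:9@105]
After op 7 [order #7] limit_sell(price=97, qty=1): fills=#5x#7:1@104; bids=[#5:7@104 #1:3@98 #6:5@97] asks=[#2:9@105]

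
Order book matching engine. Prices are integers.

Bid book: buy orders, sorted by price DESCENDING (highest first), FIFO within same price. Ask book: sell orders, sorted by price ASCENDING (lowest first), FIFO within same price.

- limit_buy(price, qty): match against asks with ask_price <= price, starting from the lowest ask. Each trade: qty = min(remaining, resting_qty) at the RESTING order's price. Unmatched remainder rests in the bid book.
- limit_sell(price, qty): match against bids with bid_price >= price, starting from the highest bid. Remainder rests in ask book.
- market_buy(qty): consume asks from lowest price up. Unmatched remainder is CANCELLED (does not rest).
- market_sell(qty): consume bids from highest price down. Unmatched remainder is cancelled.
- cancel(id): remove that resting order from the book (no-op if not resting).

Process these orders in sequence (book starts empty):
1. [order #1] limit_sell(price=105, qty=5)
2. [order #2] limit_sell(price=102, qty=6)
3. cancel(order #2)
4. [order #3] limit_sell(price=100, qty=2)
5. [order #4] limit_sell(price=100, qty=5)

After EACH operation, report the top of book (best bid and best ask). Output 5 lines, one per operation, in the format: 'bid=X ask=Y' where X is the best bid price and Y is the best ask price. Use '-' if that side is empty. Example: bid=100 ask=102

Answer: bid=- ask=105
bid=- ask=102
bid=- ask=105
bid=- ask=100
bid=- ask=100

Derivation:
After op 1 [order #1] limit_sell(price=105, qty=5): fills=none; bids=[-] asks=[#1:5@105]
After op 2 [order #2] limit_sell(price=102, qty=6): fills=none; bids=[-] asks=[#2:6@102 #1:5@105]
After op 3 cancel(order #2): fills=none; bids=[-] asks=[#1:5@105]
After op 4 [order #3] limit_sell(price=100, qty=2): fills=none; bids=[-] asks=[#3:2@100 #1:5@105]
After op 5 [order #4] limit_sell(price=100, qty=5): fills=none; bids=[-] asks=[#3:2@100 #4:5@100 #1:5@105]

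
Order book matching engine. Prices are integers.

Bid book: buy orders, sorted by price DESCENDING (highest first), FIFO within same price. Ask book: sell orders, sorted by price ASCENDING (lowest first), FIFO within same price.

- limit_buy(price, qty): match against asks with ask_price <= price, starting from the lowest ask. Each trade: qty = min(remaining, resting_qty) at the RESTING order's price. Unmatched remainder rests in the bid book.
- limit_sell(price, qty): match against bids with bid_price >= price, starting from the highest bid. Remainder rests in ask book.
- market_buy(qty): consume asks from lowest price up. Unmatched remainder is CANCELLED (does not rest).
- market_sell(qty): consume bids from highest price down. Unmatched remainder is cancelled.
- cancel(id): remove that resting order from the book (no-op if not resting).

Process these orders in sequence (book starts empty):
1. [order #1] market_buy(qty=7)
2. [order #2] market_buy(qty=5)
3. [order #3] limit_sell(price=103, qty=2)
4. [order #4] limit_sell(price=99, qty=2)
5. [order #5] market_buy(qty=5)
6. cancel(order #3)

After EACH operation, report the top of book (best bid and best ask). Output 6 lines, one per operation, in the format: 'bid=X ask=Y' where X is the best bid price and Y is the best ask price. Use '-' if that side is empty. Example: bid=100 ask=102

After op 1 [order #1] market_buy(qty=7): fills=none; bids=[-] asks=[-]
After op 2 [order #2] market_buy(qty=5): fills=none; bids=[-] asks=[-]
After op 3 [order #3] limit_sell(price=103, qty=2): fills=none; bids=[-] asks=[#3:2@103]
After op 4 [order #4] limit_sell(price=99, qty=2): fills=none; bids=[-] asks=[#4:2@99 #3:2@103]
After op 5 [order #5] market_buy(qty=5): fills=#5x#4:2@99 #5x#3:2@103; bids=[-] asks=[-]
After op 6 cancel(order #3): fills=none; bids=[-] asks=[-]

Answer: bid=- ask=-
bid=- ask=-
bid=- ask=103
bid=- ask=99
bid=- ask=-
bid=- ask=-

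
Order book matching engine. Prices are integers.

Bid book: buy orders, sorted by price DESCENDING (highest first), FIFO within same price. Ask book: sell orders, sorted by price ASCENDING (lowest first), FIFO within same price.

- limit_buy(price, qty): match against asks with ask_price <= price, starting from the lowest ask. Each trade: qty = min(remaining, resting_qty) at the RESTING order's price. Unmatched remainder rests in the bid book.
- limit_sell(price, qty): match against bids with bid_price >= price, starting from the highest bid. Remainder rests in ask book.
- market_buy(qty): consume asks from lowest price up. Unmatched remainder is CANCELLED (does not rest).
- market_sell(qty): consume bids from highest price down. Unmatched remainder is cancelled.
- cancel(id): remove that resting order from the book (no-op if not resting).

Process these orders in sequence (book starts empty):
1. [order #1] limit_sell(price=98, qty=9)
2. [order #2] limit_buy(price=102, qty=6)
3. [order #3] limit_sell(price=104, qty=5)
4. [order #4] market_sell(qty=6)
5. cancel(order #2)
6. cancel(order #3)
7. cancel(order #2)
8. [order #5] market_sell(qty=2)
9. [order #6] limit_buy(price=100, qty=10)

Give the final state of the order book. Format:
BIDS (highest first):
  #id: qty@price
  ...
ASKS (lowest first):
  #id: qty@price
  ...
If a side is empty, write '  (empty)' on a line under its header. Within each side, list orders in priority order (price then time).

Answer: BIDS (highest first):
  #6: 7@100
ASKS (lowest first):
  (empty)

Derivation:
After op 1 [order #1] limit_sell(price=98, qty=9): fills=none; bids=[-] asks=[#1:9@98]
After op 2 [order #2] limit_buy(price=102, qty=6): fills=#2x#1:6@98; bids=[-] asks=[#1:3@98]
After op 3 [order #3] limit_sell(price=104, qty=5): fills=none; bids=[-] asks=[#1:3@98 #3:5@104]
After op 4 [order #4] market_sell(qty=6): fills=none; bids=[-] asks=[#1:3@98 #3:5@104]
After op 5 cancel(order #2): fills=none; bids=[-] asks=[#1:3@98 #3:5@104]
After op 6 cancel(order #3): fills=none; bids=[-] asks=[#1:3@98]
After op 7 cancel(order #2): fills=none; bids=[-] asks=[#1:3@98]
After op 8 [order #5] market_sell(qty=2): fills=none; bids=[-] asks=[#1:3@98]
After op 9 [order #6] limit_buy(price=100, qty=10): fills=#6x#1:3@98; bids=[#6:7@100] asks=[-]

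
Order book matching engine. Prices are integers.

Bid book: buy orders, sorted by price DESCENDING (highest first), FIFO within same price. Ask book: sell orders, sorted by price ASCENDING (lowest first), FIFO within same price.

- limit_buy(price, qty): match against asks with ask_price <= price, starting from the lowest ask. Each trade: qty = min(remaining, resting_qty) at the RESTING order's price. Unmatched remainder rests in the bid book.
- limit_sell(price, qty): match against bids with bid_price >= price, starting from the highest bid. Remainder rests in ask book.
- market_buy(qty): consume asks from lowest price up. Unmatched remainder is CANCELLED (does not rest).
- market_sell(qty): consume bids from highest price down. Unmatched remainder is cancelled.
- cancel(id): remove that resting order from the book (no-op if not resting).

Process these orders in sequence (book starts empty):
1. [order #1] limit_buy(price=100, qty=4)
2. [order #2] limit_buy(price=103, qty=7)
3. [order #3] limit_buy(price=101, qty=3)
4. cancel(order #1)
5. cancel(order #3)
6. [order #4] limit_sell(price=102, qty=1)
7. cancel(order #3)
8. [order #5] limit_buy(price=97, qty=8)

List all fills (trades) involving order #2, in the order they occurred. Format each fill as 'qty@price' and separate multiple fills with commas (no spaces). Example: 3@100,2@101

After op 1 [order #1] limit_buy(price=100, qty=4): fills=none; bids=[#1:4@100] asks=[-]
After op 2 [order #2] limit_buy(price=103, qty=7): fills=none; bids=[#2:7@103 #1:4@100] asks=[-]
After op 3 [order #3] limit_buy(price=101, qty=3): fills=none; bids=[#2:7@103 #3:3@101 #1:4@100] asks=[-]
After op 4 cancel(order #1): fills=none; bids=[#2:7@103 #3:3@101] asks=[-]
After op 5 cancel(order #3): fills=none; bids=[#2:7@103] asks=[-]
After op 6 [order #4] limit_sell(price=102, qty=1): fills=#2x#4:1@103; bids=[#2:6@103] asks=[-]
After op 7 cancel(order #3): fills=none; bids=[#2:6@103] asks=[-]
After op 8 [order #5] limit_buy(price=97, qty=8): fills=none; bids=[#2:6@103 #5:8@97] asks=[-]

Answer: 1@103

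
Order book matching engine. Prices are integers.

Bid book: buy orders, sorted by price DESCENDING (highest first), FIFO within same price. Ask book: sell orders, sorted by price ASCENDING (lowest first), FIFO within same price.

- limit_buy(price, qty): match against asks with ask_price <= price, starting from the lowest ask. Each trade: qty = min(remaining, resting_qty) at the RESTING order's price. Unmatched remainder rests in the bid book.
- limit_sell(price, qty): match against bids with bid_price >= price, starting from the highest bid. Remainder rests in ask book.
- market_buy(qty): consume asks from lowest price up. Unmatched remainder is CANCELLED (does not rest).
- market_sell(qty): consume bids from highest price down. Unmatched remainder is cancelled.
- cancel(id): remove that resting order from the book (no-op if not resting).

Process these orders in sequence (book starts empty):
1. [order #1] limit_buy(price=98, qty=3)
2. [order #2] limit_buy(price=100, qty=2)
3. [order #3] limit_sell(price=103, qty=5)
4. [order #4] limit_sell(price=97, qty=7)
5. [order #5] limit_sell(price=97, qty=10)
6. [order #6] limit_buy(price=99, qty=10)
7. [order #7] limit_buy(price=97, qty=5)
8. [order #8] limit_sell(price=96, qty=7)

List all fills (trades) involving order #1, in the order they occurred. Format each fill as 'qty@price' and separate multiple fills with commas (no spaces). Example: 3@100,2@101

Answer: 3@98

Derivation:
After op 1 [order #1] limit_buy(price=98, qty=3): fills=none; bids=[#1:3@98] asks=[-]
After op 2 [order #2] limit_buy(price=100, qty=2): fills=none; bids=[#2:2@100 #1:3@98] asks=[-]
After op 3 [order #3] limit_sell(price=103, qty=5): fills=none; bids=[#2:2@100 #1:3@98] asks=[#3:5@103]
After op 4 [order #4] limit_sell(price=97, qty=7): fills=#2x#4:2@100 #1x#4:3@98; bids=[-] asks=[#4:2@97 #3:5@103]
After op 5 [order #5] limit_sell(price=97, qty=10): fills=none; bids=[-] asks=[#4:2@97 #5:10@97 #3:5@103]
After op 6 [order #6] limit_buy(price=99, qty=10): fills=#6x#4:2@97 #6x#5:8@97; bids=[-] asks=[#5:2@97 #3:5@103]
After op 7 [order #7] limit_buy(price=97, qty=5): fills=#7x#5:2@97; bids=[#7:3@97] asks=[#3:5@103]
After op 8 [order #8] limit_sell(price=96, qty=7): fills=#7x#8:3@97; bids=[-] asks=[#8:4@96 #3:5@103]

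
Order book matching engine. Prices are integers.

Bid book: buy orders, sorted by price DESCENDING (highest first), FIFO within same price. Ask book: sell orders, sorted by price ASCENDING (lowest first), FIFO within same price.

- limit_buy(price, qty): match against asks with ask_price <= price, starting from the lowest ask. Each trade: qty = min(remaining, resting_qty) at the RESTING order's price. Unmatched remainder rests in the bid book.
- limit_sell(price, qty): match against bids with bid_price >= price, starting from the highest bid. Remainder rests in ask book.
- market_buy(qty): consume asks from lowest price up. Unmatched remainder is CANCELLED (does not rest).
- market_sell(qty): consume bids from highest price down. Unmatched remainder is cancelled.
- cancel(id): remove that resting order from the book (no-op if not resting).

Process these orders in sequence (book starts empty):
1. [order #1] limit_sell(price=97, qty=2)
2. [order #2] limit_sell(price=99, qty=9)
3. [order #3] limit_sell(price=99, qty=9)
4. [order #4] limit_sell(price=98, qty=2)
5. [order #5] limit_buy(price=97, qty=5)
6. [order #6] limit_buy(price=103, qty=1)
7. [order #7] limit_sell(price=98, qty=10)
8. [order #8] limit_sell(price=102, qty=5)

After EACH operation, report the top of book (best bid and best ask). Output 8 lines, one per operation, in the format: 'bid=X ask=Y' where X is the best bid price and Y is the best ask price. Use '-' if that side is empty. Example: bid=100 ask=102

Answer: bid=- ask=97
bid=- ask=97
bid=- ask=97
bid=- ask=97
bid=97 ask=98
bid=97 ask=98
bid=97 ask=98
bid=97 ask=98

Derivation:
After op 1 [order #1] limit_sell(price=97, qty=2): fills=none; bids=[-] asks=[#1:2@97]
After op 2 [order #2] limit_sell(price=99, qty=9): fills=none; bids=[-] asks=[#1:2@97 #2:9@99]
After op 3 [order #3] limit_sell(price=99, qty=9): fills=none; bids=[-] asks=[#1:2@97 #2:9@99 #3:9@99]
After op 4 [order #4] limit_sell(price=98, qty=2): fills=none; bids=[-] asks=[#1:2@97 #4:2@98 #2:9@99 #3:9@99]
After op 5 [order #5] limit_buy(price=97, qty=5): fills=#5x#1:2@97; bids=[#5:3@97] asks=[#4:2@98 #2:9@99 #3:9@99]
After op 6 [order #6] limit_buy(price=103, qty=1): fills=#6x#4:1@98; bids=[#5:3@97] asks=[#4:1@98 #2:9@99 #3:9@99]
After op 7 [order #7] limit_sell(price=98, qty=10): fills=none; bids=[#5:3@97] asks=[#4:1@98 #7:10@98 #2:9@99 #3:9@99]
After op 8 [order #8] limit_sell(price=102, qty=5): fills=none; bids=[#5:3@97] asks=[#4:1@98 #7:10@98 #2:9@99 #3:9@99 #8:5@102]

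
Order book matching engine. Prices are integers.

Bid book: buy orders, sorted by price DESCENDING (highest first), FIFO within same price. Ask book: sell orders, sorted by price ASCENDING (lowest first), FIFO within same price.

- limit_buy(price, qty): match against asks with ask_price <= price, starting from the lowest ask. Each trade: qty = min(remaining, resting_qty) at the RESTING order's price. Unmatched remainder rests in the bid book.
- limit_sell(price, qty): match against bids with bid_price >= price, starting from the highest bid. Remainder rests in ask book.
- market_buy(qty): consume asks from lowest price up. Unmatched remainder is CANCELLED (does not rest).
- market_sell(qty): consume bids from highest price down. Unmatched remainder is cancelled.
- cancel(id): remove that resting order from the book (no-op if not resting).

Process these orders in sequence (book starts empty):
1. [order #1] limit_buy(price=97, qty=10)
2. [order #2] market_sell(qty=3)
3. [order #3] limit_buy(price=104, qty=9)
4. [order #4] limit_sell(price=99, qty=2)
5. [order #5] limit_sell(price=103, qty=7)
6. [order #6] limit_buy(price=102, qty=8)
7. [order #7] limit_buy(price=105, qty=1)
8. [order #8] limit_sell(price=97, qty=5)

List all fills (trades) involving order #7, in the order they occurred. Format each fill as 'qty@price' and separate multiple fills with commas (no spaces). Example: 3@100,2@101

After op 1 [order #1] limit_buy(price=97, qty=10): fills=none; bids=[#1:10@97] asks=[-]
After op 2 [order #2] market_sell(qty=3): fills=#1x#2:3@97; bids=[#1:7@97] asks=[-]
After op 3 [order #3] limit_buy(price=104, qty=9): fills=none; bids=[#3:9@104 #1:7@97] asks=[-]
After op 4 [order #4] limit_sell(price=99, qty=2): fills=#3x#4:2@104; bids=[#3:7@104 #1:7@97] asks=[-]
After op 5 [order #5] limit_sell(price=103, qty=7): fills=#3x#5:7@104; bids=[#1:7@97] asks=[-]
After op 6 [order #6] limit_buy(price=102, qty=8): fills=none; bids=[#6:8@102 #1:7@97] asks=[-]
After op 7 [order #7] limit_buy(price=105, qty=1): fills=none; bids=[#7:1@105 #6:8@102 #1:7@97] asks=[-]
After op 8 [order #8] limit_sell(price=97, qty=5): fills=#7x#8:1@105 #6x#8:4@102; bids=[#6:4@102 #1:7@97] asks=[-]

Answer: 1@105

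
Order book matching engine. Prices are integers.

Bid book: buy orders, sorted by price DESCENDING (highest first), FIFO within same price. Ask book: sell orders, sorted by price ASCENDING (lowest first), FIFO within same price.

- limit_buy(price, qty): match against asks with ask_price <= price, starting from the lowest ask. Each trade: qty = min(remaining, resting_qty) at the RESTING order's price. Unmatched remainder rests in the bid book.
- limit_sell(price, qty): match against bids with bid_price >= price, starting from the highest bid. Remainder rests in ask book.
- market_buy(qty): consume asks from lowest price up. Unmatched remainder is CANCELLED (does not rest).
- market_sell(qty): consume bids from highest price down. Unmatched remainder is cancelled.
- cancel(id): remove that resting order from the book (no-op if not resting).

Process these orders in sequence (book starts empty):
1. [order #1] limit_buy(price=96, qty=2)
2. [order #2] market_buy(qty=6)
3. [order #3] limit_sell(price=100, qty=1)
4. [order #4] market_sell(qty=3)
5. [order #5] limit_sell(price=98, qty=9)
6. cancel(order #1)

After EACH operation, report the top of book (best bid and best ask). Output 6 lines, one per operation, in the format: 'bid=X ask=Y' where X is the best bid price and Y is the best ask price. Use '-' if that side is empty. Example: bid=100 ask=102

After op 1 [order #1] limit_buy(price=96, qty=2): fills=none; bids=[#1:2@96] asks=[-]
After op 2 [order #2] market_buy(qty=6): fills=none; bids=[#1:2@96] asks=[-]
After op 3 [order #3] limit_sell(price=100, qty=1): fills=none; bids=[#1:2@96] asks=[#3:1@100]
After op 4 [order #4] market_sell(qty=3): fills=#1x#4:2@96; bids=[-] asks=[#3:1@100]
After op 5 [order #5] limit_sell(price=98, qty=9): fills=none; bids=[-] asks=[#5:9@98 #3:1@100]
After op 6 cancel(order #1): fills=none; bids=[-] asks=[#5:9@98 #3:1@100]

Answer: bid=96 ask=-
bid=96 ask=-
bid=96 ask=100
bid=- ask=100
bid=- ask=98
bid=- ask=98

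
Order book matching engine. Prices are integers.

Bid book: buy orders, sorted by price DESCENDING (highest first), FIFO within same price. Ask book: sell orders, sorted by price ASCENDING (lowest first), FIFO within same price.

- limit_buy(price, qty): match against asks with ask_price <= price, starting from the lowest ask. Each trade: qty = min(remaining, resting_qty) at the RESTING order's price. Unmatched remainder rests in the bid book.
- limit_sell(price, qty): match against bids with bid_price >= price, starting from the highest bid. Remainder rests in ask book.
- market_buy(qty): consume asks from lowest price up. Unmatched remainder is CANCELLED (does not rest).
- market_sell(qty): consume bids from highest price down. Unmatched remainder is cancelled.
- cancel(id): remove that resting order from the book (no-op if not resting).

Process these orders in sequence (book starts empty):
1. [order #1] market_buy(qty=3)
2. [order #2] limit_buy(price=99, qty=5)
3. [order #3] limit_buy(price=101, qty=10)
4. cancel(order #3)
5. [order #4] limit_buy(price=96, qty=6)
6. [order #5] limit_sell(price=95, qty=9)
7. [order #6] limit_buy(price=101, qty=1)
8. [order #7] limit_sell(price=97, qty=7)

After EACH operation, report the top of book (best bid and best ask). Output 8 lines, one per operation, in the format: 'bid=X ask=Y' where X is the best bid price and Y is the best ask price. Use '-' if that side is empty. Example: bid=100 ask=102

Answer: bid=- ask=-
bid=99 ask=-
bid=101 ask=-
bid=99 ask=-
bid=99 ask=-
bid=96 ask=-
bid=101 ask=-
bid=96 ask=97

Derivation:
After op 1 [order #1] market_buy(qty=3): fills=none; bids=[-] asks=[-]
After op 2 [order #2] limit_buy(price=99, qty=5): fills=none; bids=[#2:5@99] asks=[-]
After op 3 [order #3] limit_buy(price=101, qty=10): fills=none; bids=[#3:10@101 #2:5@99] asks=[-]
After op 4 cancel(order #3): fills=none; bids=[#2:5@99] asks=[-]
After op 5 [order #4] limit_buy(price=96, qty=6): fills=none; bids=[#2:5@99 #4:6@96] asks=[-]
After op 6 [order #5] limit_sell(price=95, qty=9): fills=#2x#5:5@99 #4x#5:4@96; bids=[#4:2@96] asks=[-]
After op 7 [order #6] limit_buy(price=101, qty=1): fills=none; bids=[#6:1@101 #4:2@96] asks=[-]
After op 8 [order #7] limit_sell(price=97, qty=7): fills=#6x#7:1@101; bids=[#4:2@96] asks=[#7:6@97]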